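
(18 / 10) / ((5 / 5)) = 9 / 5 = 1.80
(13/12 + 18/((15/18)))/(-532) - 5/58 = -119269/925680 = -0.13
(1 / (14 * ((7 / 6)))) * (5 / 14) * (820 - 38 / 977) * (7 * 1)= 6008265 / 47873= 125.50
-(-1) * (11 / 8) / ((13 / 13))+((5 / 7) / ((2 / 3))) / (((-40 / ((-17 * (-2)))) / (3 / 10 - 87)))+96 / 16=48347 / 560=86.33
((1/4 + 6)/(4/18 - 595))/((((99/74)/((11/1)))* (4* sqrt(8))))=-0.01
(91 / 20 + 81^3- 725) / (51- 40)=10614411 / 220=48247.32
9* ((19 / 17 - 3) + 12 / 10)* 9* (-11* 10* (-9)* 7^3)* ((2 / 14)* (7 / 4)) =-79764993 / 17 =-4692058.41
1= 1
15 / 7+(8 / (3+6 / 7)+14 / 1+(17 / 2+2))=10855 / 378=28.72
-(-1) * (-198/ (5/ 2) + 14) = -326/ 5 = -65.20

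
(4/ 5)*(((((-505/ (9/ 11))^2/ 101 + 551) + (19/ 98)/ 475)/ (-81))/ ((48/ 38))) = -16299763339/ 482233500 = -33.80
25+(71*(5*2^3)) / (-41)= -1815 / 41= -44.27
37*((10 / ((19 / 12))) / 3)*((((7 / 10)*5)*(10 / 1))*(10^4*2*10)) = 10360000000 / 19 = 545263157.89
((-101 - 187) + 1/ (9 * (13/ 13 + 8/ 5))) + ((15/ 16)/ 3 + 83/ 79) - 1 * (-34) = -37355641/ 147888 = -252.59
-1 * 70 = -70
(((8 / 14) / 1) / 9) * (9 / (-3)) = -4 / 21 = -0.19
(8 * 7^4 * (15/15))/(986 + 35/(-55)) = 211288/10839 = 19.49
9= 9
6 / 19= 0.32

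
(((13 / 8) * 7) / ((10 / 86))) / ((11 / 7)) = 27391 / 440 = 62.25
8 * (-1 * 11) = -88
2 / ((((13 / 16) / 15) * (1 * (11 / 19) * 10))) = 912 / 143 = 6.38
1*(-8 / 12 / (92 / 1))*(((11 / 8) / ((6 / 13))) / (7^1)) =-0.00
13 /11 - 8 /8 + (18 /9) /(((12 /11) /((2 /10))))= 181 /330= 0.55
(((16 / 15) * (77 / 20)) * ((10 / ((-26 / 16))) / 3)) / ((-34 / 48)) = 39424 / 3315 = 11.89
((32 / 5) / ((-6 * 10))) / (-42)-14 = -22046 / 1575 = -14.00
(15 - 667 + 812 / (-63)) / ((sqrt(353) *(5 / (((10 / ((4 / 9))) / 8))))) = -374 *sqrt(353) / 353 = -19.91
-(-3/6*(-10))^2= -25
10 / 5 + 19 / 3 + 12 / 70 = 893 / 105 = 8.50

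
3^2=9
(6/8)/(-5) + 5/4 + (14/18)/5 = 113/90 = 1.26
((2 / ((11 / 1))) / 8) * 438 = 219 / 22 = 9.95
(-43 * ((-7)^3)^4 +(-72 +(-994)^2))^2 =354232520800005103699041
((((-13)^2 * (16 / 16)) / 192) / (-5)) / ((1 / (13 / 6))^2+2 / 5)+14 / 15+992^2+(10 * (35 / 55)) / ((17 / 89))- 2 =91512421846121 / 92991360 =984095.96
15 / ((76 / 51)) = 765 / 76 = 10.07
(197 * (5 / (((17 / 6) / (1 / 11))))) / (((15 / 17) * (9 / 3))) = 394 / 33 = 11.94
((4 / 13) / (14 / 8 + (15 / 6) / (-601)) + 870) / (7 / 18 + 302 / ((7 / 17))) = 1994062812 / 1681588207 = 1.19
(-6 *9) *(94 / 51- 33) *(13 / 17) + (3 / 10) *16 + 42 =1926756 / 1445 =1333.40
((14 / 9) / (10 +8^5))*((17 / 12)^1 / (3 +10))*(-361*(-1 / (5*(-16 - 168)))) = -42959 / 21169343520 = -0.00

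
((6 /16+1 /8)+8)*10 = 85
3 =3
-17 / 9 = -1.89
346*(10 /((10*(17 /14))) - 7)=-36330 /17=-2137.06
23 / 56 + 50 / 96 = 313 / 336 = 0.93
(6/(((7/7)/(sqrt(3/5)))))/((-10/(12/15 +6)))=-102 *sqrt(15)/125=-3.16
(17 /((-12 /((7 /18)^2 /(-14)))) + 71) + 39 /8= 75.89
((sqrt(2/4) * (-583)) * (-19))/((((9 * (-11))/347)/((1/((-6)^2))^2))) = -349429 * sqrt(2)/23328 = -21.18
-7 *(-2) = 14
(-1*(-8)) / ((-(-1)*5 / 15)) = 24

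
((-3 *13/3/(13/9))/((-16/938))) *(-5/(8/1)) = -21105/64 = -329.77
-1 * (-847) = 847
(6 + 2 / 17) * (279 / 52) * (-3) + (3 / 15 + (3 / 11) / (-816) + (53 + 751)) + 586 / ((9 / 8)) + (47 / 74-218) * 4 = 1779249391 / 4981680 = 357.16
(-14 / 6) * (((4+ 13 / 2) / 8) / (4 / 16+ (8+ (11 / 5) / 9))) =-2205 / 6116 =-0.36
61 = 61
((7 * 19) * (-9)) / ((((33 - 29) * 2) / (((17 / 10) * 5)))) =-20349 / 16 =-1271.81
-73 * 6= -438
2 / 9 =0.22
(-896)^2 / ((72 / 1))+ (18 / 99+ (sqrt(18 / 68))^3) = 27 * sqrt(34) / 1156+ 1103890 / 99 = 11150.54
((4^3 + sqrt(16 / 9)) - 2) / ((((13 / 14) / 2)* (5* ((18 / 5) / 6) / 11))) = 58520 / 117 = 500.17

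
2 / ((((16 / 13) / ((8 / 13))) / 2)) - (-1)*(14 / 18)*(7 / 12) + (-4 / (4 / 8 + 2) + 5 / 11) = 7771 / 5940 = 1.31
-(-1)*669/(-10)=-669/10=-66.90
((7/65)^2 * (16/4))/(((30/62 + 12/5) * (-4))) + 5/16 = 1864271/6043440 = 0.31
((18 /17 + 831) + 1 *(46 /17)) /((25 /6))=85146 /425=200.34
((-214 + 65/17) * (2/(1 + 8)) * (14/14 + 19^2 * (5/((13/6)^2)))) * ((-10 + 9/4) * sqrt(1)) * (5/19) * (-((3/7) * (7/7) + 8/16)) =-572706245/16796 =-34097.78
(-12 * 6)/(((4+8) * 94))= -3/47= -0.06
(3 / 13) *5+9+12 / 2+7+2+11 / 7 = 2432 / 91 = 26.73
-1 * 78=-78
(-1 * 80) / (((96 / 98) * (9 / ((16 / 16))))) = -245 / 27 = -9.07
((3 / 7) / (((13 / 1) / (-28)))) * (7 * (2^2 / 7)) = -48 / 13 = -3.69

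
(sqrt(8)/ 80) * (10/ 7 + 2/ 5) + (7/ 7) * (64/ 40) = 8 * sqrt(2)/ 175 + 8/ 5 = 1.66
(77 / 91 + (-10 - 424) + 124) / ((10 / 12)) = -24114 / 65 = -370.98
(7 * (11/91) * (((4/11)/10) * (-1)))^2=4/4225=0.00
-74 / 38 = -1.95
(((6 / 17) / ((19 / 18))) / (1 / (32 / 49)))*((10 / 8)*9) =38880 / 15827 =2.46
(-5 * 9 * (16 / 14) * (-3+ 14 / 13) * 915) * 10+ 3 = 82350273 / 91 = 904948.05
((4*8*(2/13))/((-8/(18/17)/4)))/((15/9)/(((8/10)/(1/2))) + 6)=-13824/37349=-0.37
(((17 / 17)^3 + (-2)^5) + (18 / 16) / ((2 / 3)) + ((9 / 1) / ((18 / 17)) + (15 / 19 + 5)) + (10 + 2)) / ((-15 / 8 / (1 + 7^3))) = 554.62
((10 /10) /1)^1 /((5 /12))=12 /5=2.40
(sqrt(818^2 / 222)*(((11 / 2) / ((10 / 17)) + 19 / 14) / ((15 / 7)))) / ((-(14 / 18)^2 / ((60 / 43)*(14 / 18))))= -1839273*sqrt(222) / 55685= -492.14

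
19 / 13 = 1.46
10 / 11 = 0.91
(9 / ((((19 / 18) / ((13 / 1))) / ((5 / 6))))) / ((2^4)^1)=1755 / 304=5.77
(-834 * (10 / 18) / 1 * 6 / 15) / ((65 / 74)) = -41144 / 195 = -210.99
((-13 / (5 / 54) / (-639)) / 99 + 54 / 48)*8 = 105643 / 11715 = 9.02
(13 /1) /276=13 /276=0.05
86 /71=1.21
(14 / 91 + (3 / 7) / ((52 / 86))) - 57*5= -51713 / 182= -284.14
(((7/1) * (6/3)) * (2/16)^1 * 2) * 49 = 343/2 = 171.50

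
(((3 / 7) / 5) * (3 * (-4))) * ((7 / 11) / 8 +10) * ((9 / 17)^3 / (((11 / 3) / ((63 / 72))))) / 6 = -0.06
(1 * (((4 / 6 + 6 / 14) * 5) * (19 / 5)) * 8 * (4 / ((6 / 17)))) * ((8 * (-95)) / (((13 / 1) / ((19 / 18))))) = -858198080 / 7371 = -116428.99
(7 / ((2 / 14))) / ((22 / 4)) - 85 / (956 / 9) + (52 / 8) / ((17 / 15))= 2474951 / 178772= 13.84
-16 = -16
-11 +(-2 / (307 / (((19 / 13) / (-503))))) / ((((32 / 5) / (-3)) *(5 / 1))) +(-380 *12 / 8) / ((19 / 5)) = -5171250505 / 32119568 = -161.00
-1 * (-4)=4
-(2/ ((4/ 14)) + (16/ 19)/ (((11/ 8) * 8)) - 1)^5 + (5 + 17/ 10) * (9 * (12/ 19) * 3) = -16291377398215166/ 1993891100245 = -8170.65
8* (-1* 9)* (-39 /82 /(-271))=-1404 /11111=-0.13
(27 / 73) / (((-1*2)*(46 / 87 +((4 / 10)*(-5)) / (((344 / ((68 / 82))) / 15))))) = -4141287 / 10220803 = -0.41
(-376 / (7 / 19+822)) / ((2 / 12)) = -42864 / 15625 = -2.74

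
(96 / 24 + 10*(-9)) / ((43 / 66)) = -132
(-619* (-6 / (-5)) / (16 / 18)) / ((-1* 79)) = 10.58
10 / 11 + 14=164 / 11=14.91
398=398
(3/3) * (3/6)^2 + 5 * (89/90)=187/36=5.19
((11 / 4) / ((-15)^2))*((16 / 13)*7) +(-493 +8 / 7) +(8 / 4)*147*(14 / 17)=-86891423 / 348075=-249.63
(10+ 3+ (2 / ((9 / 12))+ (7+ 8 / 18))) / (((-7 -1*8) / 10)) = -15.41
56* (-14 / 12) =-196 / 3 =-65.33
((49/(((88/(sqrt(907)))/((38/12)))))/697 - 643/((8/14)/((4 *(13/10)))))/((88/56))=-409591/110+6517 *sqrt(907)/4048176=-3723.51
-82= -82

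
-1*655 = -655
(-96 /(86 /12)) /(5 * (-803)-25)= 72 /21715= 0.00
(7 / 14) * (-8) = -4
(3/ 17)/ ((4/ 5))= 15/ 68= 0.22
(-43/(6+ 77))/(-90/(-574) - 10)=12341/234475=0.05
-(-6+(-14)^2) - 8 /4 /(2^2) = -381 /2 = -190.50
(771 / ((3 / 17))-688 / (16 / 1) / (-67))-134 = 4235.64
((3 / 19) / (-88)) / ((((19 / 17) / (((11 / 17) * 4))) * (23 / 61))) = -183 / 16606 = -0.01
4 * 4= 16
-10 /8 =-5 /4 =-1.25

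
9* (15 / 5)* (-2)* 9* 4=-1944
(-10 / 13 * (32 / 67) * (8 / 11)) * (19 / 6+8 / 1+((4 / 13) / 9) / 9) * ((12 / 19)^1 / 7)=-120448000 / 447269823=-0.27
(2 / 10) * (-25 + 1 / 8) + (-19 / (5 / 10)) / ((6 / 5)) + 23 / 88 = -24011 / 660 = -36.38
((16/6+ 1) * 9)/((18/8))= 44/3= 14.67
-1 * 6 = -6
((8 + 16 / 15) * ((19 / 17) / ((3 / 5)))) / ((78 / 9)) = 76 / 39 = 1.95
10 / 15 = 2 / 3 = 0.67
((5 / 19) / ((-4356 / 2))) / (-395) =1 / 3269178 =0.00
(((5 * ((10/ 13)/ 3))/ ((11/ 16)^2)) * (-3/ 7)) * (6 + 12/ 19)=-230400/ 29887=-7.71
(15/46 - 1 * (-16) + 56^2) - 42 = 143075/46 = 3110.33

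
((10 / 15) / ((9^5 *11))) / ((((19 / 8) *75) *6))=8 / 8330337675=0.00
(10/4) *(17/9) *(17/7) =1445/126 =11.47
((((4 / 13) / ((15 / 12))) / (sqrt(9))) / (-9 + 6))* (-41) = 656 / 585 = 1.12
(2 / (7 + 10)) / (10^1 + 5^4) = 2 / 10795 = 0.00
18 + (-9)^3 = -711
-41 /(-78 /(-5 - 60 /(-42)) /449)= -460225 /546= -842.90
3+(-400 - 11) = -408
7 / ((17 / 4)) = 28 / 17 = 1.65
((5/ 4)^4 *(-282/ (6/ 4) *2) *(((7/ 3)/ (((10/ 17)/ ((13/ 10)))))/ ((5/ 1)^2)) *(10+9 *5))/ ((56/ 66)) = -6284135/ 512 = -12273.70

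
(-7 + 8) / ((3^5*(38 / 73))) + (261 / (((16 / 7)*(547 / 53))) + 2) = 528204143 / 40407984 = 13.07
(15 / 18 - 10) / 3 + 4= 17 / 18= 0.94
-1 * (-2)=2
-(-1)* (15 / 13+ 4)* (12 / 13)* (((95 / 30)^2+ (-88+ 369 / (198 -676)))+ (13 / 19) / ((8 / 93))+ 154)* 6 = 2375.17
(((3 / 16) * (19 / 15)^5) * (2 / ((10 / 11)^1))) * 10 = 27237089 / 2025000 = 13.45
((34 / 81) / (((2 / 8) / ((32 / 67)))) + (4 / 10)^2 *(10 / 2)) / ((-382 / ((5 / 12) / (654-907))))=10867 / 1573493526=0.00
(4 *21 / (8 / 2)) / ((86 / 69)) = 1449 / 86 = 16.85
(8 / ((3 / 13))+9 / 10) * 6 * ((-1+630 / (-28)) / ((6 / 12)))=-50149 / 5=-10029.80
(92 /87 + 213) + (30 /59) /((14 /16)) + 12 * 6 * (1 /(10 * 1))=39854411 /179655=221.84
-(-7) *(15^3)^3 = 269103515625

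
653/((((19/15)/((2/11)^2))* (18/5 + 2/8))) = 783600/177023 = 4.43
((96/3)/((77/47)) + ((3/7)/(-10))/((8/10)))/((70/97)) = 1163903/43120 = 26.99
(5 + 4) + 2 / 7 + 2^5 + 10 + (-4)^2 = 471 / 7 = 67.29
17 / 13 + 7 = 108 / 13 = 8.31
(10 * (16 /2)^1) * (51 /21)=1360 /7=194.29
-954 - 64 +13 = -1005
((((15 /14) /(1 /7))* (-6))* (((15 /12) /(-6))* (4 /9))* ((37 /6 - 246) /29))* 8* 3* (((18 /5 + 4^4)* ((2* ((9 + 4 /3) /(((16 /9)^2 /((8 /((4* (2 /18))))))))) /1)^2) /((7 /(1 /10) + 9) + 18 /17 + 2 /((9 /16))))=-1228538924058195 /34536448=-35572243.10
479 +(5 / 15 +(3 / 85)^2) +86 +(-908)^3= -16226181283973 / 21675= -748612746.67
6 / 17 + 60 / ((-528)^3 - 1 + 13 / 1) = 14719777 / 41706083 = 0.35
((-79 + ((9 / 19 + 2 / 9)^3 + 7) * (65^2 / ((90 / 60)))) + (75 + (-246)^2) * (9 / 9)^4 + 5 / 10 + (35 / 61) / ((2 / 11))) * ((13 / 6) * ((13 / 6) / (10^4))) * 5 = 2510808941741867 / 13176556027200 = 190.55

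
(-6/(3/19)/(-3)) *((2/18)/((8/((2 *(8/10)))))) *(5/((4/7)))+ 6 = 457/54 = 8.46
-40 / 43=-0.93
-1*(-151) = 151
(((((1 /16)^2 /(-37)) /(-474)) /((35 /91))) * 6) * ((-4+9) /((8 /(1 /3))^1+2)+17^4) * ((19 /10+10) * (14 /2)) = 1808901983 /74828800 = 24.17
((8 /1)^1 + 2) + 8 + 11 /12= 18.92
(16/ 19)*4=64/ 19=3.37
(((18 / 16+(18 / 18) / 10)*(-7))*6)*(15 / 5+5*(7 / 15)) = -1372 / 5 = -274.40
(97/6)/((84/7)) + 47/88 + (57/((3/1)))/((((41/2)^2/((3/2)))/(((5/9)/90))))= 1.88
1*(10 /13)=10 /13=0.77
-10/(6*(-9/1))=5/27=0.19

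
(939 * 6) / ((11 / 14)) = 78876 / 11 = 7170.55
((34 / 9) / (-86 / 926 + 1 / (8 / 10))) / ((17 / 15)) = 18520 / 6429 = 2.88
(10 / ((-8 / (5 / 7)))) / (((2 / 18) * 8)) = -225 / 224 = -1.00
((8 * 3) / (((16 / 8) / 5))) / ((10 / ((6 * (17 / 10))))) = 306 / 5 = 61.20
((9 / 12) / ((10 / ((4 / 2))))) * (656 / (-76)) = -123 / 95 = -1.29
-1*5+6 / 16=-37 / 8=-4.62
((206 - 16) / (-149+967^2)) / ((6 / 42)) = 133 / 93494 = 0.00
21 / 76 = 0.28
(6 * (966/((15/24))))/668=11592/835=13.88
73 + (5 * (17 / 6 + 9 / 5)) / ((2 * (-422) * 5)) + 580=16533821 / 25320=652.99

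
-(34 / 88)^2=-289 / 1936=-0.15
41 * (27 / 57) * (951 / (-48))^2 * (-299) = -11087051859 / 4864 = -2279410.33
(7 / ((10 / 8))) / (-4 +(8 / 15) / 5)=-105 / 73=-1.44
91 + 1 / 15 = 1366 / 15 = 91.07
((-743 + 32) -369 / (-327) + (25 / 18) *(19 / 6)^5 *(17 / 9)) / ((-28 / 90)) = -86169052315 / 213591168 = -403.43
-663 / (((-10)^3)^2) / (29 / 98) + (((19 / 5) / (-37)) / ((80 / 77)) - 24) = -12930235769 / 536500000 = -24.10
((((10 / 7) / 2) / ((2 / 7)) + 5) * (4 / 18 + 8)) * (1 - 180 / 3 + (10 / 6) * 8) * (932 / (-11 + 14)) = -23621540 / 27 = -874871.85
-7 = -7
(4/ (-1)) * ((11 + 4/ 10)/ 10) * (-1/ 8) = 57/ 100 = 0.57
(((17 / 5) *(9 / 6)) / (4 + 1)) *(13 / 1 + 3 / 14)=1887 / 140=13.48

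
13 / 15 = 0.87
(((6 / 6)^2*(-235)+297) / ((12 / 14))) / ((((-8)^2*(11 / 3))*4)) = 217 / 2816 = 0.08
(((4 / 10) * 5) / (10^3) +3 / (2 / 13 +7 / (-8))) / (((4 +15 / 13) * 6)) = -9009 / 67000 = -0.13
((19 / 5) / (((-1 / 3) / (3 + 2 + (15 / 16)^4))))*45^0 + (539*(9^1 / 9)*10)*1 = 348926363 / 65536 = 5324.19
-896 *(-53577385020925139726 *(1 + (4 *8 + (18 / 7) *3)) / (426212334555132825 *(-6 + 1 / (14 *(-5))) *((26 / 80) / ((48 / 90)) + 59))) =-877811876182837489270784 / 68626167790878913005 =-12791.21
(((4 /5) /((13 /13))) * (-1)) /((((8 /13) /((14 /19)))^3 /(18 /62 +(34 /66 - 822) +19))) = 1101.67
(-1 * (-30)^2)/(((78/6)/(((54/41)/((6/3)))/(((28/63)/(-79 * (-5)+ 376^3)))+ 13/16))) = -283551332625/52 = -5452910242.79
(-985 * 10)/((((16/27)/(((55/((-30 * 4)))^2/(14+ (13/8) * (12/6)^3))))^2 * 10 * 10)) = -2884277/169869312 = -0.02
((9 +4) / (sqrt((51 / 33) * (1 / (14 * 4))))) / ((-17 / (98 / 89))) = -5.07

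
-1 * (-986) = 986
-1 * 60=-60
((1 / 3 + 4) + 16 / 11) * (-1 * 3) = -17.36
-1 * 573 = -573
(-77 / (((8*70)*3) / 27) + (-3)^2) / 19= 0.41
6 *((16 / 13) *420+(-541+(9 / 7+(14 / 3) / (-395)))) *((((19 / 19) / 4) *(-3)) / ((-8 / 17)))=-31351791 / 143780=-218.05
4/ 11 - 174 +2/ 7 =-173.35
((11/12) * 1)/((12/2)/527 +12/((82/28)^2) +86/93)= 9744757/24825568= 0.39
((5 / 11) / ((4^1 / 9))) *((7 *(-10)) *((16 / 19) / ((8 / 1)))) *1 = -7.54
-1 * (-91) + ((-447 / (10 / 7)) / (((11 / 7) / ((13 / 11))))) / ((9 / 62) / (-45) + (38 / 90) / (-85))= 6773979758 / 235103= 28812.82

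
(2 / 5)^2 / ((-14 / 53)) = -106 / 175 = -0.61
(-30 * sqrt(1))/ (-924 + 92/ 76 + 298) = 0.05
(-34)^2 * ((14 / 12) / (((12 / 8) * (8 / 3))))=2023 / 6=337.17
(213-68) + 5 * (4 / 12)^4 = 145.06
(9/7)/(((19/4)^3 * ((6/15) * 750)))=48/1200325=0.00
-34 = -34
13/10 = 1.30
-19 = -19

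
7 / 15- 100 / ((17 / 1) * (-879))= 11789 / 24905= 0.47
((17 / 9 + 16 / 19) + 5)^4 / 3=3054399363856 / 2565108243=1190.75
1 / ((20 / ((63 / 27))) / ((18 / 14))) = 3 / 20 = 0.15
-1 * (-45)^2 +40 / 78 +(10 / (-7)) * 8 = -555805 / 273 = -2035.92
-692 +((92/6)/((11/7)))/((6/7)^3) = -2411065/3564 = -676.51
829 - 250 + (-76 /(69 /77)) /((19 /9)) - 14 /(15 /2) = 185251 /345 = 536.96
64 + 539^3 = 156590883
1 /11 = 0.09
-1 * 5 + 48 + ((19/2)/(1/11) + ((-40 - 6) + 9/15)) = 1021/10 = 102.10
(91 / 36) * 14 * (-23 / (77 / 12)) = -4186 / 33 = -126.85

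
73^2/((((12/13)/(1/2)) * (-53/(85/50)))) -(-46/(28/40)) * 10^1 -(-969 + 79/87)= 1532.65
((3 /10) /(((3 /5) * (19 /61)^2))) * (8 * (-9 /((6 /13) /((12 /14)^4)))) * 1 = -376148448 /866761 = -433.97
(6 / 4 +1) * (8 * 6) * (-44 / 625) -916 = -115556 / 125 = -924.45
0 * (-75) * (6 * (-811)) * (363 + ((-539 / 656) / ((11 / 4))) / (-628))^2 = 0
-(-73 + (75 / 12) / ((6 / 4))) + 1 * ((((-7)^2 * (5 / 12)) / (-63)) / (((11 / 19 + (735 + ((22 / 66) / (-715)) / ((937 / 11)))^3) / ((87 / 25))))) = 38011784914349385216008026781 / 552229320812366185623039372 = 68.83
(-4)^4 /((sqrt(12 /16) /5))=2560 * sqrt(3) /3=1478.02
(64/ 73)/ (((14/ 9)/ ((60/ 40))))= 432/ 511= 0.85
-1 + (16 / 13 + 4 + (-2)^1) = 29 / 13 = 2.23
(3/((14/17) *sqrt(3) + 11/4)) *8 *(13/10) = 1983696/127805 - 594048 *sqrt(3)/127805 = 7.47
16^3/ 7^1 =4096/ 7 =585.14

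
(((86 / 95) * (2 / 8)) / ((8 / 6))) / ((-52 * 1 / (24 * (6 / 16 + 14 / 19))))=-5031 / 57760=-0.09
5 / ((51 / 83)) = 415 / 51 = 8.14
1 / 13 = 0.08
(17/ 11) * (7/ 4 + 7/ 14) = 3.48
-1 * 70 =-70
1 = 1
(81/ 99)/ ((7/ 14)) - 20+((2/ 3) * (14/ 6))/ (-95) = -172864/ 9405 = -18.38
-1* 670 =-670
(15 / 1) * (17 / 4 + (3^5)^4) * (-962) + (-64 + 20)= -100628597935603 / 2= -50314298967801.50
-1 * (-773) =773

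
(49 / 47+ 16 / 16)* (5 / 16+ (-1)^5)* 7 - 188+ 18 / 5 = -45644 / 235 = -194.23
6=6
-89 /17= -5.24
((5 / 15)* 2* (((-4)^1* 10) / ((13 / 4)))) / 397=-320 / 15483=-0.02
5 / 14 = 0.36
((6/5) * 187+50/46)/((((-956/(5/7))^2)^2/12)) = 9724125/11531653221244352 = 0.00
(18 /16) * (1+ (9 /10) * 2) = 63 /20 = 3.15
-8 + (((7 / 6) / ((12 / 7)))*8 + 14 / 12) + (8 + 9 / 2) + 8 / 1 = 172 / 9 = 19.11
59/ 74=0.80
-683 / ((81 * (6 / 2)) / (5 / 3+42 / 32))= -97669 / 11664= -8.37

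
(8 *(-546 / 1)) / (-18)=728 / 3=242.67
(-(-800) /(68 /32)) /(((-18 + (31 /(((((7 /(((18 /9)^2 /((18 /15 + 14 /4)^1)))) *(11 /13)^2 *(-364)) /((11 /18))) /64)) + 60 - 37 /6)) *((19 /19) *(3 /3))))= 583672320 /54678341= 10.67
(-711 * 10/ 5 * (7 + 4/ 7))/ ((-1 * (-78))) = -12561/ 91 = -138.03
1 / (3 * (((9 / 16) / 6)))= 32 / 9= 3.56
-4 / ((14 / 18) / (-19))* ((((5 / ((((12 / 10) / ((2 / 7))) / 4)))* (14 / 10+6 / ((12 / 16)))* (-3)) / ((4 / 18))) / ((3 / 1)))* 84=-11573280 / 7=-1653325.71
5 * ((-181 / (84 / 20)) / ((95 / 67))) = -60635 / 399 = -151.97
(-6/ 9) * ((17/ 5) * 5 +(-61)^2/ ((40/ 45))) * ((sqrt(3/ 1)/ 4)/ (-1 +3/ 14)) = 235375 * sqrt(3)/ 264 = 1544.25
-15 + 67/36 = -473/36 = -13.14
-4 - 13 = -17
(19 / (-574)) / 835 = -19 / 479290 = -0.00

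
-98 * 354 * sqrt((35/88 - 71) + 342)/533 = -8673 * sqrt(525426)/5863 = -1072.27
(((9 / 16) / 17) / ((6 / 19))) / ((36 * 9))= 19 / 58752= 0.00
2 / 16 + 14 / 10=61 / 40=1.52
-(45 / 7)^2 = -2025 / 49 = -41.33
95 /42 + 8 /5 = 811 /210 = 3.86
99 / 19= 5.21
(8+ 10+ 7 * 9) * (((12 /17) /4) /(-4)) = -243 /68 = -3.57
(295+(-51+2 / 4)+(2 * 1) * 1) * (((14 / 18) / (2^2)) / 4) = 3451 / 288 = 11.98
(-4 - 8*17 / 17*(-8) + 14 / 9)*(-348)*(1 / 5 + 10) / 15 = -14566.51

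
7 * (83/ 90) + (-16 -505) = -46309/ 90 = -514.54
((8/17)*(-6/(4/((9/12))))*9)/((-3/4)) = 108/17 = 6.35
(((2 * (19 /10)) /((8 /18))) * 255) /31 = 8721 /124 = 70.33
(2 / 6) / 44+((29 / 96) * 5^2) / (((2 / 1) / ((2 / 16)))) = 0.48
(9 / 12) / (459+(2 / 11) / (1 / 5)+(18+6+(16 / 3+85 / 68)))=99 / 64745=0.00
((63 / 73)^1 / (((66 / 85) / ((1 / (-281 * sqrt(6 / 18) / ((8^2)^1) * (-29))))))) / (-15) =-3808 * sqrt(3) / 6543647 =-0.00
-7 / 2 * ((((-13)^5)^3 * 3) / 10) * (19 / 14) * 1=2917595901803173149 / 40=72939897545079328.72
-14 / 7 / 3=-2 / 3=-0.67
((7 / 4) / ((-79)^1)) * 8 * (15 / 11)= -210 / 869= -0.24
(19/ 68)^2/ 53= 361/ 245072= 0.00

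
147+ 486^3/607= 114880485/607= 189259.45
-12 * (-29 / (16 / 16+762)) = 348 / 763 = 0.46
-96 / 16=-6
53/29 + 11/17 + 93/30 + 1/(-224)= 3075631/552160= 5.57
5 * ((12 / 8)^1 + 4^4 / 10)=271 / 2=135.50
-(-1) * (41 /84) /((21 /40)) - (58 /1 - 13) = -19435 /441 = -44.07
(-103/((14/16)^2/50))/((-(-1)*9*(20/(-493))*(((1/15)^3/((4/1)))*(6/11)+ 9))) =1314280000/642047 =2047.02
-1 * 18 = -18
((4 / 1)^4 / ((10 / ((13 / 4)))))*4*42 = 69888 / 5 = 13977.60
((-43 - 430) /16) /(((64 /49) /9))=-208593 /1024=-203.70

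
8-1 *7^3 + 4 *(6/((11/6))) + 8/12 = -10601/33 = -321.24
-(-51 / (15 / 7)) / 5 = 119 / 25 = 4.76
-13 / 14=-0.93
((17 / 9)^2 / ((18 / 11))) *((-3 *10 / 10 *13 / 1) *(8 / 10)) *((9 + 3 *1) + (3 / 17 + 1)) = -1089088 / 1215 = -896.37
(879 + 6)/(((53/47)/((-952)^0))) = 41595/53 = 784.81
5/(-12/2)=-5/6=-0.83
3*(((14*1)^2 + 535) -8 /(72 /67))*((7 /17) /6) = 22792 /153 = 148.97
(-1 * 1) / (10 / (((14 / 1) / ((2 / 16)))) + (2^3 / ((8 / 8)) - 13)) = 56 / 275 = 0.20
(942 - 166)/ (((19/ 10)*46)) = 3880/ 437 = 8.88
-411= -411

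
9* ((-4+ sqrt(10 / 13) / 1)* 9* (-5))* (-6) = -9720+ 2430* sqrt(130) / 13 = -7588.75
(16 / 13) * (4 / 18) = 32 / 117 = 0.27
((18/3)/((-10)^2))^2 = 9/2500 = 0.00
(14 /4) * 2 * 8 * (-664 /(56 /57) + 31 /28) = -37786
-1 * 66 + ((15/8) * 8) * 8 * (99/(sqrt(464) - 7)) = 11154/83 + 9504 * sqrt(29)/83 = 751.02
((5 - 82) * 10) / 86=-385 / 43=-8.95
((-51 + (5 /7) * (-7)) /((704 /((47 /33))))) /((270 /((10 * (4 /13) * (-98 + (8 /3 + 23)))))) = 0.09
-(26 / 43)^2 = -676 / 1849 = -0.37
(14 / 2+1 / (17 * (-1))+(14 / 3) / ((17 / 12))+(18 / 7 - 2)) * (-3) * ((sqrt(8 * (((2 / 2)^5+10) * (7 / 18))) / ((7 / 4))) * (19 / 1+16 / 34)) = -3405328 * sqrt(77) / 14161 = -2110.14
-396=-396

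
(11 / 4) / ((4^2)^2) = 11 / 1024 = 0.01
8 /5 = 1.60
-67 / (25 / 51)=-136.68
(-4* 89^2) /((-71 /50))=1584200 /71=22312.68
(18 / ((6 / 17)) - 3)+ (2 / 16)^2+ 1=3137 / 64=49.02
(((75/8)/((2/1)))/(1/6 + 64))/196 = 45/120736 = 0.00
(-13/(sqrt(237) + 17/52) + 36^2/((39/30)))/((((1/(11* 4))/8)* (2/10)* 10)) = 1461115750336/8327267-6186752* sqrt(237)/640559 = 175312.93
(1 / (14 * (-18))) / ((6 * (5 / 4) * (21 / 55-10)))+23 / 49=657095 / 1399734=0.47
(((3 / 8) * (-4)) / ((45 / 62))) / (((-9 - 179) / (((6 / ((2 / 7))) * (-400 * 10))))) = -43400 / 47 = -923.40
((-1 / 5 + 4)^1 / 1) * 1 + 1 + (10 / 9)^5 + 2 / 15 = 1956542 / 295245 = 6.63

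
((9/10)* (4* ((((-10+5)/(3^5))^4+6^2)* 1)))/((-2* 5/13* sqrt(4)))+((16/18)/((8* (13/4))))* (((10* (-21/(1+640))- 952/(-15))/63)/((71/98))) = -964909970334501739/11460731018671350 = -84.19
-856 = -856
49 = 49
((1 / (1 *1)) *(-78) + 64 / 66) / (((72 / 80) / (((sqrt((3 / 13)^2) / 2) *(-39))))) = 12710 / 33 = 385.15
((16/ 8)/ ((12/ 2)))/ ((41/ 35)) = 0.28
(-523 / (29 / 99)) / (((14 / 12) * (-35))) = 310662 / 7105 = 43.72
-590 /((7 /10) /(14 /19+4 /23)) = -767.64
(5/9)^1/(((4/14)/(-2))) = -3.89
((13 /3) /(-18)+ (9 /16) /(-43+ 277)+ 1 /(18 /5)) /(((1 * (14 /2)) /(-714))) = -7531 /1872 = -4.02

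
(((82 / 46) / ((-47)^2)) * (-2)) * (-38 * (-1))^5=-6497283776 / 50807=-127881.67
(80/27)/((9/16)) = 1280/243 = 5.27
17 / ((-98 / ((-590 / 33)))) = 3.10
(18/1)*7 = 126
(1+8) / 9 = 1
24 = 24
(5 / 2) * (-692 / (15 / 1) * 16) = -1845.33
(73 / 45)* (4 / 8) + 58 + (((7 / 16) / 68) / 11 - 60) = -639973 / 538560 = -1.19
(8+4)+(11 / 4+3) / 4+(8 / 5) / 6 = 3289 / 240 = 13.70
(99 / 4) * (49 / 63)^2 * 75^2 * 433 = 145866875 / 4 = 36466718.75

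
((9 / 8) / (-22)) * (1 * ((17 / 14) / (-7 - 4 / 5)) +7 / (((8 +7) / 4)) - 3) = 10557 / 160160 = 0.07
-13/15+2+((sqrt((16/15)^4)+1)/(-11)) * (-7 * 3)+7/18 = 27737/4950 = 5.60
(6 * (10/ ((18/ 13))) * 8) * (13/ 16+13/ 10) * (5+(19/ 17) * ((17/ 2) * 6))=136214/ 3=45404.67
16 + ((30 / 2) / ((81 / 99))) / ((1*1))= 103 / 3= 34.33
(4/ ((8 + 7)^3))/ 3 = 4/ 10125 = 0.00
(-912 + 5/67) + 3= -60898/67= -908.93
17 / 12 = 1.42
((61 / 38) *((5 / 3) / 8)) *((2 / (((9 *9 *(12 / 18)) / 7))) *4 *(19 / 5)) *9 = 427 / 36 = 11.86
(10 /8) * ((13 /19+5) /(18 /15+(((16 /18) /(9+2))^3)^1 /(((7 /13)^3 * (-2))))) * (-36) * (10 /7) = -5776675096500 /18943600229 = -304.94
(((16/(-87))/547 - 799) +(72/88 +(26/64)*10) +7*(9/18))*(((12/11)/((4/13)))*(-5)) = 430427697505/30710768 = 14015.53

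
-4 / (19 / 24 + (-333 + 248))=96 / 2021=0.05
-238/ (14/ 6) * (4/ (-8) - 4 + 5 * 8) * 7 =-25347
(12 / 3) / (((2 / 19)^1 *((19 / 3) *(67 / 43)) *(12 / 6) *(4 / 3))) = 387 / 268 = 1.44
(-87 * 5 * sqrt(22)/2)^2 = 2081475/2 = 1040737.50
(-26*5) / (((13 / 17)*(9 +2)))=-170 / 11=-15.45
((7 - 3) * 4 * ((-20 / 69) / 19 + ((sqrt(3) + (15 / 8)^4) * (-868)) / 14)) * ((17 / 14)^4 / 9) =-171843754670785 / 58018609152 - 5178302 * sqrt(3) / 21609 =-3376.94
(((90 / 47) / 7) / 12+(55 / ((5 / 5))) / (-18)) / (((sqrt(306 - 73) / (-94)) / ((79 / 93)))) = 1418840 * sqrt(233) / 1365147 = 15.86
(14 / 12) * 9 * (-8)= -84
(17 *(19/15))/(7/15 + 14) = 323/217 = 1.49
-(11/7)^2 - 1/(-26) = -3097/1274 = -2.43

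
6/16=3/8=0.38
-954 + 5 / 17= -16213 / 17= -953.71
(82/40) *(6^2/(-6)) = -123/10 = -12.30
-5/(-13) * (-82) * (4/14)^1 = -820/91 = -9.01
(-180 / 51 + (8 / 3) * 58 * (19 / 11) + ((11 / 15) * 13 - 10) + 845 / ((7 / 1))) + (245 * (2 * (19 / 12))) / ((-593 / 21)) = 8299409977 / 23287110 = 356.40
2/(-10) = -1/5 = -0.20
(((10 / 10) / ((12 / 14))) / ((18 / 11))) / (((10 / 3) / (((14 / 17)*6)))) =539 / 510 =1.06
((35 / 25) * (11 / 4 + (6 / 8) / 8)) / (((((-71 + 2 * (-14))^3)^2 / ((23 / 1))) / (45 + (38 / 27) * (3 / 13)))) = 5976481 / 1355731415137440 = 0.00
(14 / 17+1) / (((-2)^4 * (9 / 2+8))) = 31 / 3400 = 0.01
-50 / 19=-2.63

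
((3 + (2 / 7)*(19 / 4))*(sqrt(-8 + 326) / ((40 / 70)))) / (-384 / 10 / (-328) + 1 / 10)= 12505*sqrt(318) / 356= 626.39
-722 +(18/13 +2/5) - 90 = -810.22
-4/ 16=-1/ 4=-0.25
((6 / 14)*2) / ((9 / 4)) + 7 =155 / 21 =7.38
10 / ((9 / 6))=20 / 3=6.67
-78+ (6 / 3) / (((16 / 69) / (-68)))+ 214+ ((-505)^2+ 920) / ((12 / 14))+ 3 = 298155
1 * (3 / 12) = 1 / 4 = 0.25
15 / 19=0.79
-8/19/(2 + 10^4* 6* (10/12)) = -0.00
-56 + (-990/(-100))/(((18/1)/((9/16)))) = -17821/320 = -55.69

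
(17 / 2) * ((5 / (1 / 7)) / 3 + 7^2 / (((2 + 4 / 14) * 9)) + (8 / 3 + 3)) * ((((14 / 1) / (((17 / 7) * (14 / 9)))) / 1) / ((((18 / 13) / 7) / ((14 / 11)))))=12659101 / 3168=3995.93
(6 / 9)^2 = 4 / 9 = 0.44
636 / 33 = 212 / 11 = 19.27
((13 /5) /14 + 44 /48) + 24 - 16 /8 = 9703 /420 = 23.10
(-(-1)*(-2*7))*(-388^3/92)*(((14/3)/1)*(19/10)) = 27190354016/345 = 78812620.34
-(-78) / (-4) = -39 / 2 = -19.50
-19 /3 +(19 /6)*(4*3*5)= 551 /3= 183.67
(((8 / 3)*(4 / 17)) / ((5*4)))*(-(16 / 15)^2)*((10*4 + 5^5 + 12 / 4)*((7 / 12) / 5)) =-1261568 / 95625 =-13.19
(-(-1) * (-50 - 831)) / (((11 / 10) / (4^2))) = -140960 / 11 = -12814.55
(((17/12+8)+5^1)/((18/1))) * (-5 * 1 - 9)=-1211/108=-11.21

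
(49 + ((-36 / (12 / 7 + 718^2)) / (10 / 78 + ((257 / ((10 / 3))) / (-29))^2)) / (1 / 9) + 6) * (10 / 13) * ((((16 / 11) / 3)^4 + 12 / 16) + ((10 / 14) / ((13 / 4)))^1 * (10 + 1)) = 16626499184114236023775 / 121939067318904340362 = 136.35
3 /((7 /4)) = 12 /7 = 1.71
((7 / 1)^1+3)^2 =100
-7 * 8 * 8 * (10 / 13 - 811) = 4718784 / 13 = 362983.38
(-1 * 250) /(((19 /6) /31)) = -46500 /19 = -2447.37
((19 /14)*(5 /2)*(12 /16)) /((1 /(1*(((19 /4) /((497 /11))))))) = 59565 /222656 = 0.27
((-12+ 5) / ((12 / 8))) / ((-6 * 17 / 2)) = 14 / 153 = 0.09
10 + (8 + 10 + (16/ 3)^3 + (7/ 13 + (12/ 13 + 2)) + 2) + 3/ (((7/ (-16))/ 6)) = 144.02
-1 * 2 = -2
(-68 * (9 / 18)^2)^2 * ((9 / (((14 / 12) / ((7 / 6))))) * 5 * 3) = 39015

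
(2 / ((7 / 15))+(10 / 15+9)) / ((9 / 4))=1172 / 189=6.20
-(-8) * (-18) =-144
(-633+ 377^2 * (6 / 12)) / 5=140863 / 10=14086.30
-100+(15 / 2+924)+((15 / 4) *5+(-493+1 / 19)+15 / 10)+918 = 97037 / 76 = 1276.80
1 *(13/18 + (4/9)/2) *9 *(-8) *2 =-136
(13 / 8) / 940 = 13 / 7520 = 0.00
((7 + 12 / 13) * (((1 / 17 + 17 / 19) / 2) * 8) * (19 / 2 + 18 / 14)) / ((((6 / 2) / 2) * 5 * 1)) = 2737328 / 62985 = 43.46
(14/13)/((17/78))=84/17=4.94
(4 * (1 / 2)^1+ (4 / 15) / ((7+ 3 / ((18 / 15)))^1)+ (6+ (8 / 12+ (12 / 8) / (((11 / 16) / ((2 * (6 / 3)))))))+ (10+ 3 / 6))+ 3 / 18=88058 / 3135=28.09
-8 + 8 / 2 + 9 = 5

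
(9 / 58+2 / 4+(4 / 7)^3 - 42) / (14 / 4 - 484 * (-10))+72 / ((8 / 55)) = 15898564251 / 32118863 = 494.99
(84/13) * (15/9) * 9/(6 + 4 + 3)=1260/169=7.46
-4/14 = -2/7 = -0.29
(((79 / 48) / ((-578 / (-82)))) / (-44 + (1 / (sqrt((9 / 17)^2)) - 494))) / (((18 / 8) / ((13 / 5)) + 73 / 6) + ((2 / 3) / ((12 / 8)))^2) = -10232001 / 310806177100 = -0.00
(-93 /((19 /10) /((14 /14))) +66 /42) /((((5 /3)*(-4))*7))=18903 /18620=1.02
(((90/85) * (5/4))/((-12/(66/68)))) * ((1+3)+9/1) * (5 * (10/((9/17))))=-17875/136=-131.43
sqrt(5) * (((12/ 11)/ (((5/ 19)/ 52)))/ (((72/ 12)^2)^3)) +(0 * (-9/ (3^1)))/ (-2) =247 * sqrt(5)/ 53460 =0.01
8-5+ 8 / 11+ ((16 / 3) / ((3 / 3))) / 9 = 1283 / 297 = 4.32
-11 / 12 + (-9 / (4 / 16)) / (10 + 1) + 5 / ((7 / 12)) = 4049 / 924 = 4.38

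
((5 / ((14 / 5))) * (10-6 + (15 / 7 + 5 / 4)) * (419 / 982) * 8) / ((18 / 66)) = 7950525 / 48118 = 165.23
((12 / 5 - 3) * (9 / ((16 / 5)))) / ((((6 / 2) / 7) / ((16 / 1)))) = -63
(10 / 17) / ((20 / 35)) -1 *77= -2583 / 34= -75.97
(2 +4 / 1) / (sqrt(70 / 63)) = 9*sqrt(10) / 5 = 5.69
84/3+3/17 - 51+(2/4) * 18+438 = 7211/17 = 424.18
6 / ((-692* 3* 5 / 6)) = -3 / 865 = -0.00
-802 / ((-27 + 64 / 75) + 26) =60150 / 11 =5468.18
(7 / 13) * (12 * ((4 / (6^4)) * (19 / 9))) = 133 / 3159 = 0.04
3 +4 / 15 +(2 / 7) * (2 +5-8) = 313 / 105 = 2.98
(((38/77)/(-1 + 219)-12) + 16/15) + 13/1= 260468/125895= 2.07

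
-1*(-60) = 60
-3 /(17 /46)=-138 /17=-8.12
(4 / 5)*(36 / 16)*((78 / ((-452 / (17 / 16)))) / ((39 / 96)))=-459 / 565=-0.81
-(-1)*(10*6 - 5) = 55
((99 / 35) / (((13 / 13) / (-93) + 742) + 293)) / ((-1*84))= -3069 / 94328920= -0.00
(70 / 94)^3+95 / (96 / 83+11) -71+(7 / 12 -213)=-345937078447 / 1257088884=-275.19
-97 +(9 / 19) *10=-1753 / 19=-92.26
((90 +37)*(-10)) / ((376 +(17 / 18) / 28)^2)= -322600320 / 35918209441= -0.01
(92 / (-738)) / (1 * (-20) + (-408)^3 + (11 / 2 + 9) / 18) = 184 / 100245980843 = 0.00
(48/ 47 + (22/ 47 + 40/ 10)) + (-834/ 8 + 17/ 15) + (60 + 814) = 2189371/ 2820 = 776.37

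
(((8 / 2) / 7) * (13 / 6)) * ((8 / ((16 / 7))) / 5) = 13 / 15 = 0.87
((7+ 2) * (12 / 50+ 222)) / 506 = 25002 / 6325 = 3.95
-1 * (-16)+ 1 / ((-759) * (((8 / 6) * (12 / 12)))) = 16191 / 1012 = 16.00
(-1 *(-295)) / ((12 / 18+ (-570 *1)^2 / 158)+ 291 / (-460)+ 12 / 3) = 32160900 / 224620793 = 0.14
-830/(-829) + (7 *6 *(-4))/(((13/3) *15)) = -85322/53885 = -1.58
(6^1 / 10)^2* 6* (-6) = -324 / 25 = -12.96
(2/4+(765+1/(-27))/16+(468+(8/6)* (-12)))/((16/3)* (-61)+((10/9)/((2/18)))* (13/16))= -108067/68517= -1.58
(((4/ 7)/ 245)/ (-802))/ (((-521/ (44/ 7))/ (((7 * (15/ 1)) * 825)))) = 217800/ 71659903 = 0.00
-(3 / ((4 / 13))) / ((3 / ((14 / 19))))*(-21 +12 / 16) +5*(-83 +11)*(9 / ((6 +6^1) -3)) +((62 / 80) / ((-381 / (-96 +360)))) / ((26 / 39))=-30144363 / 96520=-312.31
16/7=2.29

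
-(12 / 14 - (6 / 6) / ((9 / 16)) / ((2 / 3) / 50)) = 2782 / 21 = 132.48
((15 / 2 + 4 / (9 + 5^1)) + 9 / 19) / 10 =0.83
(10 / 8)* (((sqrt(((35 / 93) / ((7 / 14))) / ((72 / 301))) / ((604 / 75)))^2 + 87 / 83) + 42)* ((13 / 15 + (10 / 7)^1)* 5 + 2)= 725.97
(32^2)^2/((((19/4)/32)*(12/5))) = 167772160/57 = 2943371.23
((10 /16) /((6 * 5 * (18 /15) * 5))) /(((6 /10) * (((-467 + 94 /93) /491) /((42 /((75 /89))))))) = -1354669 /4457520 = -0.30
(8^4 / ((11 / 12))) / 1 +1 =49163 / 11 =4469.36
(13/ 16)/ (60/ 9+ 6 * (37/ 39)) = 507/ 7712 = 0.07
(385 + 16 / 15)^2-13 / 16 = 536567971 / 3600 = 149046.66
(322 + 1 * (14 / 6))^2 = 946729 / 9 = 105192.11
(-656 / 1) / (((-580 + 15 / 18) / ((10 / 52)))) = 1968 / 9035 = 0.22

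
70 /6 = 35 /3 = 11.67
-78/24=-13/4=-3.25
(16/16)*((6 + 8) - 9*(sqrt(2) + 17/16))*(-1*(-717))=50907/16 - 6453*sqrt(2)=-5944.23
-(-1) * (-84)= -84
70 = 70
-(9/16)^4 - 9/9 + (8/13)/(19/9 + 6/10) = -45376441/51970048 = -0.87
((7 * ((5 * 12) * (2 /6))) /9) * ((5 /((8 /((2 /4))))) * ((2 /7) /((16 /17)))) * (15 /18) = 1.23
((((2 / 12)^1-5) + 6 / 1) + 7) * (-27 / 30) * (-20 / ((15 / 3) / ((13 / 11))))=1911 / 55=34.75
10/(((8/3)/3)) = 45/4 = 11.25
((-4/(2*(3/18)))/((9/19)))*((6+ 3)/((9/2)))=-50.67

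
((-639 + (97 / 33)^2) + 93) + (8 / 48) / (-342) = -537.36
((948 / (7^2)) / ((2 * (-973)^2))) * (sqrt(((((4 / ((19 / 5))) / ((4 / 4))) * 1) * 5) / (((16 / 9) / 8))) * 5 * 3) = 106650 * sqrt(38) / 881404699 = 0.00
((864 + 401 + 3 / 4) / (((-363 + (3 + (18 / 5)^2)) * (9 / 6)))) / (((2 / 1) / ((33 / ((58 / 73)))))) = -101639725 / 2012832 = -50.50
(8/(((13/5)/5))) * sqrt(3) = 200 * sqrt(3)/13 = 26.65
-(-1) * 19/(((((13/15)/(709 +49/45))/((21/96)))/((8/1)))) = 163457/6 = 27242.83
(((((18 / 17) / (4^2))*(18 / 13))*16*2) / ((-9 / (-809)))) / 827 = 58248 / 182767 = 0.32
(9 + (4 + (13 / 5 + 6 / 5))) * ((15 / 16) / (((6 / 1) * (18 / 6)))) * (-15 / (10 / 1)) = -21 / 16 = -1.31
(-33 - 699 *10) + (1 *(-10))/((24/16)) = -21089/3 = -7029.67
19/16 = 1.19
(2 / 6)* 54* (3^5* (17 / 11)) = 6759.82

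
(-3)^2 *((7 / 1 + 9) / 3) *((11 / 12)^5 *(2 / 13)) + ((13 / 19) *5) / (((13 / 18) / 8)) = 27321089 / 640224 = 42.67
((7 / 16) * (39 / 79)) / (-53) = -273 / 66992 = -0.00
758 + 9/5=3799/5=759.80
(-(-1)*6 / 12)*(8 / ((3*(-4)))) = -1 / 3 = -0.33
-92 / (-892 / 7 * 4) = 161 / 892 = 0.18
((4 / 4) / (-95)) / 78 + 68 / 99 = 167927 / 244530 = 0.69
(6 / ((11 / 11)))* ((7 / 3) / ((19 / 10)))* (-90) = -12600 / 19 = -663.16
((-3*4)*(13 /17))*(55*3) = -1514.12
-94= -94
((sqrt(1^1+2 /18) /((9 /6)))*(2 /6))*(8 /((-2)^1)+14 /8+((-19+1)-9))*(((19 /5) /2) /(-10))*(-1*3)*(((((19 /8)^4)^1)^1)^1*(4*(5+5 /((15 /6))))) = -225325009*sqrt(10) /204800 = -3479.20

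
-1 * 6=-6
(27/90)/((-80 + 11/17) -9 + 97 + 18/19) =323/10330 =0.03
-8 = -8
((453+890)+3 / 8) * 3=32241 / 8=4030.12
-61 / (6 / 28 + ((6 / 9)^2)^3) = -622566 / 3083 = -201.94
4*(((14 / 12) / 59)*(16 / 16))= 14 / 177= 0.08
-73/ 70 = -1.04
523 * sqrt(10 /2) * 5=2615 * sqrt(5)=5847.32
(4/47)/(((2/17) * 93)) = 34/4371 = 0.01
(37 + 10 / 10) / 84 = 19 / 42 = 0.45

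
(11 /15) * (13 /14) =143 /210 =0.68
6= 6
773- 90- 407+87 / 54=4997 / 18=277.61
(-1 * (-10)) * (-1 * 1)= -10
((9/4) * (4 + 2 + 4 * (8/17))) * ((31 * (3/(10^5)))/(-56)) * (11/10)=-616869/1904000000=-0.00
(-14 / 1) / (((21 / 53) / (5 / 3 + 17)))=-5936 / 9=-659.56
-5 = -5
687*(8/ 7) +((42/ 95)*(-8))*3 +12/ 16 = 2062251/ 2660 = 775.28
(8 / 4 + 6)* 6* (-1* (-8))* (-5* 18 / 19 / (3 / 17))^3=-7426444.67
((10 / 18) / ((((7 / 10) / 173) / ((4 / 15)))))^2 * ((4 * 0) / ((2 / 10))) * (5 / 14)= 0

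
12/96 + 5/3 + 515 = 12403/24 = 516.79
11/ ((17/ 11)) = 121/ 17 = 7.12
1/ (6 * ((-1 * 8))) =-1/ 48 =-0.02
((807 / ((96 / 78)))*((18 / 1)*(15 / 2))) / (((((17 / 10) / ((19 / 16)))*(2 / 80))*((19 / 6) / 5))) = 531106875 / 136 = 3905197.61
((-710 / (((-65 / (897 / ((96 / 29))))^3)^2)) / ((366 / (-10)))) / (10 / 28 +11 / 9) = 131290301891151547179 / 2036586250240000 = 64465.87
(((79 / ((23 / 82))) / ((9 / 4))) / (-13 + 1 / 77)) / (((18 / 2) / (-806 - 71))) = 939.24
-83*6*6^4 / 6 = -107568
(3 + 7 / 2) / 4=1.62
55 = 55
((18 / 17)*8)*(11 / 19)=1584 / 323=4.90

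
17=17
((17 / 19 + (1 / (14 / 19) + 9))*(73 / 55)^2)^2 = 254392834391809 / 647461622500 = 392.91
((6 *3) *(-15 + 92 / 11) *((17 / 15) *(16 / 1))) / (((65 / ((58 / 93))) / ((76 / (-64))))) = 2735164 / 110825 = 24.68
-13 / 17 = -0.76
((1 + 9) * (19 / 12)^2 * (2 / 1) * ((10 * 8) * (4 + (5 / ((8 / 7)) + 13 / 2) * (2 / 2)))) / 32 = 1073975 / 576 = 1864.54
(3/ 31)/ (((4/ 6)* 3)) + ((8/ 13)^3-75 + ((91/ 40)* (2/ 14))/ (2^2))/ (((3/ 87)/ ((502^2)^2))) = -46839484433851043313/ 340535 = -137546755645825.08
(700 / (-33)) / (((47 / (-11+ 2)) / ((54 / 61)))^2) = -55112400 / 90416579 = -0.61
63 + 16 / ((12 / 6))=71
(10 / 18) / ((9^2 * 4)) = 5 / 2916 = 0.00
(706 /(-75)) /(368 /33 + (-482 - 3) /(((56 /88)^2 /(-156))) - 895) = -380534 /7517029925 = -0.00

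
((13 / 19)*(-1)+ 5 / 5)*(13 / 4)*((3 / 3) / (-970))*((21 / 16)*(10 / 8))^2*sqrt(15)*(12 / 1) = -257985*sqrt(15) / 7548928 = -0.13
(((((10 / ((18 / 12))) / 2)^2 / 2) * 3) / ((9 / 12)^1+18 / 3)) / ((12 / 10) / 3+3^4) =0.03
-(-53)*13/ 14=689/ 14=49.21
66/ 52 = 33/ 26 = 1.27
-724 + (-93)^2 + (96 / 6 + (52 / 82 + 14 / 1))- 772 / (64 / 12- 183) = 4242669 / 533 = 7959.98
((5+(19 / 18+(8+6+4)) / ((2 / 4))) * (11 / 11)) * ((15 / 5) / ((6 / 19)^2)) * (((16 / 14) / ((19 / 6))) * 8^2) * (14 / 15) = 3774464 / 135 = 27958.99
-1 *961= -961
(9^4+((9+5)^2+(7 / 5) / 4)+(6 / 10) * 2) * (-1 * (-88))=2973762 / 5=594752.40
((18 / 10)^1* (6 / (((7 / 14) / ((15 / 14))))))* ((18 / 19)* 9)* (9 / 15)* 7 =78732 / 95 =828.76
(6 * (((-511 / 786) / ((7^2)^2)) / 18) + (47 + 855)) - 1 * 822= 64703447 / 808794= 80.00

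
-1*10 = -10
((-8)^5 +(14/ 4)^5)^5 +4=-1169263453877197641903293592121/ 33554432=-34846766408598352727392.13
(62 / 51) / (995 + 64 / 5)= 310 / 256989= 0.00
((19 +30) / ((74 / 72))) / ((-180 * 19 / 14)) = -686 / 3515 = -0.20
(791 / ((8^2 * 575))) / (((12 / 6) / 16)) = 791 / 4600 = 0.17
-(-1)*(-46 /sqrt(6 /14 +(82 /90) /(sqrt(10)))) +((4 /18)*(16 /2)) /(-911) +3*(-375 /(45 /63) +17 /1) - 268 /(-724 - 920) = -1711671893 /1123263 - 690*sqrt(14) /sqrt(287*sqrt(10) +1350) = -1578.18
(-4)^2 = 16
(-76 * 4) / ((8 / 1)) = -38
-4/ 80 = -1/ 20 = -0.05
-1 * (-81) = 81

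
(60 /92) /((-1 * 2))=-0.33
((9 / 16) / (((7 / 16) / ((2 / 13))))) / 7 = 18 / 637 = 0.03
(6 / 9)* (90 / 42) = 10 / 7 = 1.43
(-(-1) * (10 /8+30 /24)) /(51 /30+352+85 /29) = 725 /103423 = 0.01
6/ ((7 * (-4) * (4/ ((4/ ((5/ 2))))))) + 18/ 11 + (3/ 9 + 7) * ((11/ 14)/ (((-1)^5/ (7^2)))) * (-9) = 978882/ 385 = 2542.55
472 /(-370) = -236 /185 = -1.28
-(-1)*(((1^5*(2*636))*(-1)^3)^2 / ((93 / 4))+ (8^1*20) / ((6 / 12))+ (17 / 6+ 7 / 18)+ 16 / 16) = 19506266 / 279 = 69914.93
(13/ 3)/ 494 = 1/ 114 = 0.01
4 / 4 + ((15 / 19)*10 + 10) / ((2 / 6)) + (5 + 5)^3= 20039 / 19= 1054.68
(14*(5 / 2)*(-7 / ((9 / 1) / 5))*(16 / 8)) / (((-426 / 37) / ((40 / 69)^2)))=72520000 / 9126837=7.95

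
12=12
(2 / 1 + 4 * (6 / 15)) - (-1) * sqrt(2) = sqrt(2) + 18 / 5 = 5.01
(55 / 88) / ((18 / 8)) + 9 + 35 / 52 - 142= -61799 / 468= -132.05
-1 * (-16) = 16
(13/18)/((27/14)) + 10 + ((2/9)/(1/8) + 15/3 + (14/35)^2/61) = 6357172/370575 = 17.15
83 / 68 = 1.22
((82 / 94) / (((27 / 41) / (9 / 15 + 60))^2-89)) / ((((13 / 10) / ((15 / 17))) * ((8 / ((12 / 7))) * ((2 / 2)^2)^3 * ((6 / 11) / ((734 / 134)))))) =-212869936460775 / 14869380035268304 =-0.01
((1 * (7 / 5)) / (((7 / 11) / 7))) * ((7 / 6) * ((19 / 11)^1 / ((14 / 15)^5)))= 961875 / 21952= 43.82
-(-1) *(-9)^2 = 81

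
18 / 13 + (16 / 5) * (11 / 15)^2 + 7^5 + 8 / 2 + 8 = 246023293 / 14625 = 16822.11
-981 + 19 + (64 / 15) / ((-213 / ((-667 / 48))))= -9218102 / 9585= -961.72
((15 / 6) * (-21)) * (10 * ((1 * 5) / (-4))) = 656.25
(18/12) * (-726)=-1089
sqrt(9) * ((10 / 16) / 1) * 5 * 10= 375 / 4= 93.75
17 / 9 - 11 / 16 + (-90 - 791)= -126691 / 144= -879.80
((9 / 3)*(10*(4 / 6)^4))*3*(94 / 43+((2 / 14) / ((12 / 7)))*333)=205960 / 387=532.20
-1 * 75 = -75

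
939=939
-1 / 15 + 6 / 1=89 / 15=5.93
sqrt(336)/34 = 2*sqrt(21)/17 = 0.54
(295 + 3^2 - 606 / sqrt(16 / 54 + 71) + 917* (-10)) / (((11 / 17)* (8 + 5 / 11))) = -4862 / 3 - 10302* sqrt(231) / 11935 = -1633.79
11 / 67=0.16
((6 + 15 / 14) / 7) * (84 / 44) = 27 / 14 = 1.93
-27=-27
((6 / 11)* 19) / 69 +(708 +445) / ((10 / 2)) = 230.75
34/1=34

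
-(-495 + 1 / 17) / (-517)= -8414 / 8789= -0.96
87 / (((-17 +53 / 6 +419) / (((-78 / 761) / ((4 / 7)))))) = -2457 / 64685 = -0.04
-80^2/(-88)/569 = 800/6259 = 0.13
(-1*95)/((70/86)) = -817/7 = -116.71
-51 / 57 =-17 / 19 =-0.89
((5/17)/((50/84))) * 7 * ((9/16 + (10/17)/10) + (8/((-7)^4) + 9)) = 18856779/566440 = 33.29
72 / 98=36 / 49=0.73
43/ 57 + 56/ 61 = 5815/ 3477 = 1.67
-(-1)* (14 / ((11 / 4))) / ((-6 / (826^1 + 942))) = -49504 / 33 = -1500.12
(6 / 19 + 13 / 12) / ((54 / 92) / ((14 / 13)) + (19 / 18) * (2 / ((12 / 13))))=462231 / 935636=0.49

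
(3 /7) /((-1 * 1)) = -3 /7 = -0.43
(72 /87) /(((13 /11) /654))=172656 /377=457.97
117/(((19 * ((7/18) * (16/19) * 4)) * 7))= 1053/1568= 0.67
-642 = -642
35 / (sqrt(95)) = 7 * sqrt(95) / 19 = 3.59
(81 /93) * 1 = 27 /31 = 0.87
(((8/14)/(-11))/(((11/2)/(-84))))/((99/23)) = 736/3993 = 0.18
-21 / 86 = -0.24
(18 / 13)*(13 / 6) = 3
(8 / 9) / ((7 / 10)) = 80 / 63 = 1.27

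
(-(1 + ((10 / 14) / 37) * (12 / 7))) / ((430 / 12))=-11238 / 389795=-0.03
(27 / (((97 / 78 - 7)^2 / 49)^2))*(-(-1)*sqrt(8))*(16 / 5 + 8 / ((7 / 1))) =104210115819264*sqrt(2) / 203214816005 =725.22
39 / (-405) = -0.10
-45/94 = -0.48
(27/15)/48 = 0.04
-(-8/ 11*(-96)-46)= -262/ 11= -23.82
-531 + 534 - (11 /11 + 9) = -7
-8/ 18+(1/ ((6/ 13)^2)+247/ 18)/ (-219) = -463/ 876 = -0.53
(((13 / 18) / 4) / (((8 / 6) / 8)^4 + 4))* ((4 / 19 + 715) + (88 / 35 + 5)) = 112463208 / 3448025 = 32.62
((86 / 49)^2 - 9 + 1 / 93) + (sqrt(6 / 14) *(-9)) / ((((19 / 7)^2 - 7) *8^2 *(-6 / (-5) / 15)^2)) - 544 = -122790800 / 223293 - 4375 *sqrt(21) / 512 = -589.07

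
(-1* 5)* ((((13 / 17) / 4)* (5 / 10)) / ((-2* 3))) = 0.08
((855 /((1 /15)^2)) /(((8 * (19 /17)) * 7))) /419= 172125 /23464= 7.34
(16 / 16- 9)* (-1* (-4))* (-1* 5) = 160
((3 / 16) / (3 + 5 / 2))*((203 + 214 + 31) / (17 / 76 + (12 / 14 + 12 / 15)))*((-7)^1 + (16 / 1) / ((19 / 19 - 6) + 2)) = -5511520 / 55033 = -100.15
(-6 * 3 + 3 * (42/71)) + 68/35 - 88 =-254172/2485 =-102.28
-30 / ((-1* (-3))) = -10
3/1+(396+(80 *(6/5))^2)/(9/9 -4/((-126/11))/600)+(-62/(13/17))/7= 16516909309/1720901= 9597.83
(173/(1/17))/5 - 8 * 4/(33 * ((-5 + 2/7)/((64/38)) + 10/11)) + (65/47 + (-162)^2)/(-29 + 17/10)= -5301831163/14227135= -372.66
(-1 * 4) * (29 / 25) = -116 / 25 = -4.64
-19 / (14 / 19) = -361 / 14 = -25.79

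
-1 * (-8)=8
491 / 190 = 2.58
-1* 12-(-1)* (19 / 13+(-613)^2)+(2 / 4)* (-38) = 4884613 / 13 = 375739.46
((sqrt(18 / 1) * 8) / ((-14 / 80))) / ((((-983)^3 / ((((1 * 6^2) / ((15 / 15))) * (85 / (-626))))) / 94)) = -138067200 * sqrt(2) / 2081147832617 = -0.00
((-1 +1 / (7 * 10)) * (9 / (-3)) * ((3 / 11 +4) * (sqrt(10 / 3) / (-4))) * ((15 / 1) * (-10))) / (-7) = -48645 * sqrt(30) / 2156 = -123.58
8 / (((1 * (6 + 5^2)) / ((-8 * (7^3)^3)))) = -2582630848 / 31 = -83310672.52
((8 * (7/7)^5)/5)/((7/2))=16/35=0.46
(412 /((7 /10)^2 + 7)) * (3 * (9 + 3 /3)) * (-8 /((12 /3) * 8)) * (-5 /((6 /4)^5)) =16480000 /60669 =271.64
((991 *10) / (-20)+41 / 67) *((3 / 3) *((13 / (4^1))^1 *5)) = -4310475 / 536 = -8041.93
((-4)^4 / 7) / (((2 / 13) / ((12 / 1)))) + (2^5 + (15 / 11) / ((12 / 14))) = 444469 / 154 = 2886.16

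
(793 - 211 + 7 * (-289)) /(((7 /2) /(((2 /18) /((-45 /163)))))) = 469766 /2835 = 165.70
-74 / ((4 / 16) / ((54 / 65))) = -15984 / 65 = -245.91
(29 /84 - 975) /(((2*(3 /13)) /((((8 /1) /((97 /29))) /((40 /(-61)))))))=1882787387 /244440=7702.45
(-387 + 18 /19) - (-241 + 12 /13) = -36056 /247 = -145.98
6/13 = 0.46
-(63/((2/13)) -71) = -677/2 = -338.50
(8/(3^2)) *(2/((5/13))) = 208/45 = 4.62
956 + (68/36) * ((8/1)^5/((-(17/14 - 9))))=8736620/981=8905.83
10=10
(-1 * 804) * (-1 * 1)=804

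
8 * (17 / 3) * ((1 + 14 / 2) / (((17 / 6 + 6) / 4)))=8704 / 53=164.23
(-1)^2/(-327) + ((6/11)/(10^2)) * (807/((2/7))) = 5540569/359700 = 15.40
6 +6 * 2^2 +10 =40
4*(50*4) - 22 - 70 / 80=6217 / 8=777.12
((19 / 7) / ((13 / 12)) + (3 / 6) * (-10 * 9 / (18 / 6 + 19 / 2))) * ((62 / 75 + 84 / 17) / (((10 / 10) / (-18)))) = 21973752 / 193375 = 113.63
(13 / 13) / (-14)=-1 / 14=-0.07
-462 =-462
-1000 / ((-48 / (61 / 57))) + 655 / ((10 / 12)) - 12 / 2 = 274385 / 342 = 802.30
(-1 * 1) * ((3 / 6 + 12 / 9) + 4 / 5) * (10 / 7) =-79 / 21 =-3.76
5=5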